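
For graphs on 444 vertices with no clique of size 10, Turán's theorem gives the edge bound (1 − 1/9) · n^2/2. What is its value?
Turán density bound = (8/9) · 444^2/2 = 87616

Turán's theorem: ex(n, K_{r+1}) is achieved by the complete r-partite Turán graph T(n, r) with parts as balanced as possible, and is at most (1 − 1/r) · n^2/2. For r = 9, n = 444: the density bound is (8/9) · 197136/2 = 87616. The integer-valued extremum is e(T(444, 9)) = 87615, which is strictly less than the density bound 87616 since 9 ∤ 444 (the parts of T(444, 9) cannot all be equal).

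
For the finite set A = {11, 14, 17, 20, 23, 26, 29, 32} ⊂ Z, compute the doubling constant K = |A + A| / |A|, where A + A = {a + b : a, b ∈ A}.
K = |A + A| / |A| = 15/8

Enumerate A + A = {a + b : a, b ∈ A}. With |A| = 8, there are |A|^2 = 64 ordered sum pairs; collecting distinct values, A + A = {22, 25, 28, 31, 34, 37, 40, 43, 46, 49, 52, 55, 58, 61, 64}, so |A + A| = 15. Thus K = 15/8. Here |A + A| = 2|A| − 1 = 15, the minimum possible — so K = 15/8 is minimal, which holds iff A is an arithmetic progression.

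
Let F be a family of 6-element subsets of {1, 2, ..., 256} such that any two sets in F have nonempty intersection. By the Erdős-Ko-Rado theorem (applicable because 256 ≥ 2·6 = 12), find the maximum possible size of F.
max |F| = C(255, 5) = 8637487551

Erdős-Ko-Rado (1961): when n ≥ 2k, max |F| = C(n−1, k−1). The bound is attained by the star {A : i ∈ A} for any fixed i ∈ [n]. Here C(256−1, 6−1) = C(255, 5) = 8637487551.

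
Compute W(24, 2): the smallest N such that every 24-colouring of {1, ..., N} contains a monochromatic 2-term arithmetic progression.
W(24, 2) = 24 + 1 = 25

A 2-term AP is any pair of integers, so a monochromatic 2-AP exists iff some colour is used at least twice. With 24 colours, the colouring i ↦ i on {1, ..., 24} uses each colour once, avoiding any monochromatic pair, so W(24, 2) > 24. For {1, ..., 25}, pigeonhole forces two integers of the same colour, which form a monochromatic 2-AP. Hence W(24, 2) = 25.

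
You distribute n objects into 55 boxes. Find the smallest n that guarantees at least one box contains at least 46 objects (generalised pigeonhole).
n = (46 − 1)·55 + 1 = 2476

By the generalised pigeonhole principle, to guarantee some box contains ≥ r objects we need more than (r − 1) · k objects total. Threshold: n = (r − 1) · k + 1. With r = 46 and k = 55: n = 45 · 55 + 1 = 2475 + 1 = 2476. For n = 2475 = 45 · 55, we can put exactly 45 objects in every box, avoiding 46 in any single one — so 2476 is tight.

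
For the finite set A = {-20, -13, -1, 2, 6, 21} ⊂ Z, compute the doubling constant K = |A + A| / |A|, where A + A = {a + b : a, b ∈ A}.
K = |A + A| / |A| = 18/6 = 3

Enumerate A + A = {a + b : a, b ∈ A}. With |A| = 6, there are |A|^2 = 36 ordered sum pairs; collecting distinct values, A + A = {-40, -33, -26, -21, -18, -14, -11, -7, -2, 1, 4, 5, 8, 12, 20, 23, 27, 42}, so |A + A| = 18. Thus K = 18/6 = 3. For comparison, the minimum possible |A + A| over all 6-element sets is 2·6 − 1 = 11 (so min K = 11/6), attained only by arithmetic progressions.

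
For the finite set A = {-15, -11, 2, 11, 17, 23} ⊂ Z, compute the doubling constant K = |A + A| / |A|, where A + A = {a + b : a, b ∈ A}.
K = |A + A| / |A| = 20/6 = 10/3

Enumerate A + A = {a + b : a, b ∈ A}. With |A| = 6, there are |A|^2 = 36 ordered sum pairs; collecting distinct values, A + A = {-30, -26, -22, -13, -9, -4, 0, 2, 4, 6, 8, 12, 13, 19, 22, 25, 28, 34, 40, 46}, so |A + A| = 20. Thus K = 20/6 = 10/3. For comparison, the minimum possible |A + A| over all 6-element sets is 2·6 − 1 = 11 (so min K = 11/6), attained only by arithmetic progressions.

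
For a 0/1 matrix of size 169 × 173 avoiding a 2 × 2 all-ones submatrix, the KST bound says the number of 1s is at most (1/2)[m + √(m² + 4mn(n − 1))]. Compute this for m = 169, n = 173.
z(169, 173; 2, 2) ≤ (1/2)[169 + √(169² + 4·169·173·172)] = (1/2)[169 + √20143617] = 2328.5821

Kővári–Sós–Turán: let r_1, ..., r_169 be the row sums and z = Σ r_i the total number of 1s. Each pair of columns can share at most one row with both entries 1 (else a 2×2 all-ones block appears), so Σ_i C(r_i, 2) ≤ C(173, 2) = 14878. By convexity Σ_i C(r_i, 2) ≥ 169·C(z/169, 2) = z(z − 169)/(2·169), giving z² − 169z − 169·173·172 ≤ 0 and hence z ≤ (1/2)[169 + √(28561 + 4·5028764)] = (1/2)[169 + √20143617] ≈ (1/2)(169 + 4488.1641) = 2328.5821.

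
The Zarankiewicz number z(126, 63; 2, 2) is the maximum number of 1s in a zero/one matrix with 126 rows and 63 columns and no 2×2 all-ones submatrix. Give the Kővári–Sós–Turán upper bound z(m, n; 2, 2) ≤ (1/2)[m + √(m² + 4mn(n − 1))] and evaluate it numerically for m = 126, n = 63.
z(126, 63; 2, 2) ≤ (1/2)[126 + √(126² + 4·126·63·62)] = (1/2)[126 + √1984500] = 767.3614

Kővári–Sós–Turán: let r_1, ..., r_126 be the row sums and z = Σ r_i the total number of 1s. Each pair of columns can share at most one row with both entries 1 (else a 2×2 all-ones block appears), so Σ_i C(r_i, 2) ≤ C(63, 2) = 1953. By convexity Σ_i C(r_i, 2) ≥ 126·C(z/126, 2) = z(z − 126)/(2·126), giving z² − 126z − 126·63·62 ≤ 0 and hence z ≤ (1/2)[126 + √(15876 + 4·492156)] = (1/2)[126 + √1984500] ≈ (1/2)(126 + 1408.7228) = 767.3614.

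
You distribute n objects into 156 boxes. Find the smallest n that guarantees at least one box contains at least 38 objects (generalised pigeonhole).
n = (38 − 1)·156 + 1 = 5773

By the generalised pigeonhole principle, to guarantee some box contains ≥ r objects we need more than (r − 1) · k objects total. Threshold: n = (r − 1) · k + 1. With r = 38 and k = 156: n = 37 · 156 + 1 = 5772 + 1 = 5773. For n = 5772 = 37 · 156, we can put exactly 37 objects in every box, avoiding 38 in any single one — so 5773 is tight.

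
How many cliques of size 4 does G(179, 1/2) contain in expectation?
E[# K_4] = C(179, 4) · (1/2)^C(4, 2) = 41356876 / 2^6 = 10339219/16 = 646201.1875

For each 4-subset S of vertices (there are C(179, 4) = 41356876 such S), let X_S = 1 if S induces a K_4 (all C(4, 2) = 6 edges present). Then P(X_S = 1) = (1/2)^6 = 1/64. By linearity of expectation, E[# K_4] = C(179, 4) · (1/2)^6 = 41356876 / 64 = 10339219/16 = 646201.1875.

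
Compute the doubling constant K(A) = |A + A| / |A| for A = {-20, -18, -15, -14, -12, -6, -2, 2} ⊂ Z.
K = |A + A| / |A| = 27/8

Enumerate A + A = {a + b : a, b ∈ A}. With |A| = 8, there are |A|^2 = 64 ordered sum pairs; collecting distinct values, A + A = {-40, -38, -36, -35, -34, -33, -32, -30, -29, -28, -27, -26, -24, -22, -21, -20, -18, -17, -16, -14, -13, -12, -10, -8, -4, 0, 4}, so |A + A| = 27. Thus K = 27/8. For comparison, the minimum possible |A + A| over all 8-element sets is 2·8 − 1 = 15 (so min K = 15/8), attained only by arithmetic progressions.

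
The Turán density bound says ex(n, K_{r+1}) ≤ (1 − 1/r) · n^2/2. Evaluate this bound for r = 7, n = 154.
Turán density bound = (6/7) · 154^2/2 = 10164

Turán's theorem: ex(n, K_{r+1}) is achieved by the complete r-partite Turán graph T(n, r) with parts as balanced as possible, and is at most (1 − 1/r) · n^2/2. For r = 7, n = 154: the density bound is (6/7) · 23716/2 = 10164. Since 7 ∣ 154, the Turán graph T(154, 7) has parts of equal size 22, and its edge count e(T(154, 7)) = 10164 attains the density bound exactly.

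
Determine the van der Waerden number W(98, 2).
W(98, 2) = 98 + 1 = 99

A 2-term AP is any pair of integers, so a monochromatic 2-AP exists iff some colour is used at least twice. With 98 colours, the colouring i ↦ i on {1, ..., 98} uses each colour once, avoiding any monochromatic pair, so W(98, 2) > 98. For {1, ..., 99}, pigeonhole forces two integers of the same colour, which form a monochromatic 2-AP. Hence W(98, 2) = 99.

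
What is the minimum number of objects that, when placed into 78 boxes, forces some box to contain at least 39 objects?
n = (39 − 1)·78 + 1 = 2965

By the generalised pigeonhole principle, to guarantee some box contains ≥ r objects we need more than (r − 1) · k objects total. Threshold: n = (r − 1) · k + 1. With r = 39 and k = 78: n = 38 · 78 + 1 = 2964 + 1 = 2965. For n = 2964 = 38 · 78, we can put exactly 38 objects in every box, avoiding 39 in any single one — so 2965 is tight.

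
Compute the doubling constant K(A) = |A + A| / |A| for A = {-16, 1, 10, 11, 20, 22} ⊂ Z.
K = |A + A| / |A| = 20/6 = 10/3

Enumerate A + A = {a + b : a, b ∈ A}. With |A| = 6, there are |A|^2 = 36 ordered sum pairs; collecting distinct values, A + A = {-32, -15, -6, -5, 2, 4, 6, 11, 12, 20, 21, 22, 23, 30, 31, 32, 33, 40, 42, 44}, so |A + A| = 20. Thus K = 20/6 = 10/3. For comparison, the minimum possible |A + A| over all 6-element sets is 2·6 − 1 = 11 (so min K = 11/6), attained only by arithmetic progressions.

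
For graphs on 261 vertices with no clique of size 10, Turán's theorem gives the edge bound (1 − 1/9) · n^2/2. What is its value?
Turán density bound = (8/9) · 261^2/2 = 30276

Turán's theorem: ex(n, K_{r+1}) is achieved by the complete r-partite Turán graph T(n, r) with parts as balanced as possible, and is at most (1 − 1/r) · n^2/2. For r = 9, n = 261: the density bound is (8/9) · 68121/2 = 30276. Since 9 ∣ 261, the Turán graph T(261, 9) has parts of equal size 29, and its edge count e(T(261, 9)) = 30276 attains the density bound exactly.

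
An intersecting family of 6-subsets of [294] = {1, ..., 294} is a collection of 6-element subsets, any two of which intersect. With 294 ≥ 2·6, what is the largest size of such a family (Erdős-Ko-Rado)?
max |F| = C(293, 5) = 17388337273

The Erdős-Ko-Rado theorem states: for n ≥ 2k, an intersecting family of k-subsets of an n-element set has size at most C(n − 1, k − 1), with equality for 'star' families {A ⊆ [n] : |A| = k, i ∈ A} (fix an element i). For n = 294, k = 6: C(293, 5) = 17388337273.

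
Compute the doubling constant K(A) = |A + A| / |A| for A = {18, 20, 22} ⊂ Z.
K = |A + A| / |A| = 5/3

Enumerate A + A = {a + b : a, b ∈ A}. With |A| = 3, there are |A|^2 = 9 ordered sum pairs; collecting distinct values, A + A = {36, 38, 40, 42, 44}, so |A + A| = 5. Thus K = 5/3. Here |A + A| = 2|A| − 1 = 5, the minimum possible — so K = 5/3 is minimal, which holds iff A is an arithmetic progression.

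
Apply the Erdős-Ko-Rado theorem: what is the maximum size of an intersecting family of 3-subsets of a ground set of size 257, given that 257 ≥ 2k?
max |F| = C(256, 2) = 32640

The Erdős-Ko-Rado theorem states: for n ≥ 2k, an intersecting family of k-subsets of an n-element set has size at most C(n − 1, k − 1), with equality for 'star' families {A ⊆ [n] : |A| = k, i ∈ A} (fix an element i). For n = 257, k = 3: C(256, 2) = 32640.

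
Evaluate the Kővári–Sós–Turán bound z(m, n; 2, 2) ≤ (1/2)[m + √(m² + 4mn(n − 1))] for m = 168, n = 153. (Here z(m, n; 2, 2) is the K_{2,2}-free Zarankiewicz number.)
z(168, 153; 2, 2) ≤ (1/2)[168 + √(168² + 4·168·153·152)] = (1/2)[168 + √15656256] = 2062.3994

Kővári–Sós–Turán: let r_1, ..., r_168 be the row sums and z = Σ r_i the total number of 1s. Each pair of columns can share at most one row with both entries 1 (else a 2×2 all-ones block appears), so Σ_i C(r_i, 2) ≤ C(153, 2) = 11628. By convexity Σ_i C(r_i, 2) ≥ 168·C(z/168, 2) = z(z − 168)/(2·168), giving z² − 168z − 168·153·152 ≤ 0 and hence z ≤ (1/2)[168 + √(28224 + 4·3907008)] = (1/2)[168 + √15656256] ≈ (1/2)(168 + 3956.7987) = 2062.3994.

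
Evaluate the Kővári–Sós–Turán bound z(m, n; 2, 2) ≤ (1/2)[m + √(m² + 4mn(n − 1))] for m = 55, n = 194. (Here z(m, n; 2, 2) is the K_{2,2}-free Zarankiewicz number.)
z(55, 194; 2, 2) ≤ (1/2)[55 + √(55² + 4·55·194·193)] = (1/2)[55 + √8240265] = 1462.7931

Kővári–Sós–Turán: let r_1, ..., r_55 be the row sums and z = Σ r_i the total number of 1s. Each pair of columns can share at most one row with both entries 1 (else a 2×2 all-ones block appears), so Σ_i C(r_i, 2) ≤ C(194, 2) = 18721. By convexity Σ_i C(r_i, 2) ≥ 55·C(z/55, 2) = z(z − 55)/(2·55), giving z² − 55z − 55·194·193 ≤ 0 and hence z ≤ (1/2)[55 + √(3025 + 4·2059310)] = (1/2)[55 + √8240265] ≈ (1/2)(55 + 2870.5862) = 1462.7931.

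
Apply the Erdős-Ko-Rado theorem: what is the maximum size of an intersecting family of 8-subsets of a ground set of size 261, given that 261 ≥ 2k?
max |F| = C(260, 7) = 14689576229120

Erdős-Ko-Rado (1961): when n ≥ 2k, max |F| = C(n−1, k−1). The bound is attained by the star {A : i ∈ A} for any fixed i ∈ [n]. Here C(261−1, 8−1) = C(260, 7) = 14689576229120.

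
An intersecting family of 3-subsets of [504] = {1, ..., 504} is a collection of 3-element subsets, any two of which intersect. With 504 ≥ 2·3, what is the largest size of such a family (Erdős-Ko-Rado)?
max |F| = C(503, 2) = 126253

Erdős-Ko-Rado (1961): when n ≥ 2k, max |F| = C(n−1, k−1). The bound is attained by the star {A : i ∈ A} for any fixed i ∈ [n]. Here C(504−1, 3−1) = C(503, 2) = 126253.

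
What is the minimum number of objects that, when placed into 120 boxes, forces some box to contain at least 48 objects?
n = (48 − 1)·120 + 1 = 5641

By the generalised pigeonhole principle, to guarantee some box contains ≥ r objects we need more than (r − 1) · k objects total. Threshold: n = (r − 1) · k + 1. With r = 48 and k = 120: n = 47 · 120 + 1 = 5640 + 1 = 5641. For n = 5640 = 47 · 120, we can put exactly 47 objects in every box, avoiding 48 in any single one — so 5641 is tight.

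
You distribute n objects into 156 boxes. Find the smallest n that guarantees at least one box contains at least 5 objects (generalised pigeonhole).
n = (5 − 1)·156 + 1 = 625

By the generalised pigeonhole principle, to guarantee some box contains ≥ r objects we need more than (r − 1) · k objects total. Threshold: n = (r − 1) · k + 1. With r = 5 and k = 156: n = 4 · 156 + 1 = 624 + 1 = 625. For n = 624 = 4 · 156, we can put exactly 4 objects in every box, avoiding 5 in any single one — so 625 is tight.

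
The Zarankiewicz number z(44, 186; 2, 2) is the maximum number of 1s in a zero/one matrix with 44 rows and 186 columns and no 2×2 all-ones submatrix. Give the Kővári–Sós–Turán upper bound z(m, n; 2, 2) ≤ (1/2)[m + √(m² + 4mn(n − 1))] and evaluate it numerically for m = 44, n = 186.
z(44, 186; 2, 2) ≤ (1/2)[44 + √(44² + 4·44·186·185)] = (1/2)[44 + √6058096] = 1252.66

Kővári–Sós–Turán: let r_1, ..., r_44 be the row sums and z = Σ r_i the total number of 1s. Each pair of columns can share at most one row with both entries 1 (else a 2×2 all-ones block appears), so Σ_i C(r_i, 2) ≤ C(186, 2) = 17205. By convexity Σ_i C(r_i, 2) ≥ 44·C(z/44, 2) = z(z − 44)/(2·44), giving z² − 44z − 44·186·185 ≤ 0 and hence z ≤ (1/2)[44 + √(1936 + 4·1514040)] = (1/2)[44 + √6058096] ≈ (1/2)(44 + 2461.32) = 1252.66.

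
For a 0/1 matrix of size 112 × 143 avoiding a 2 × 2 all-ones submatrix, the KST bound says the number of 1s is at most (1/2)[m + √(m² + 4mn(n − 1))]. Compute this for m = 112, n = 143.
z(112, 143; 2, 2) ≤ (1/2)[112 + √(112² + 4·112·143·142)] = (1/2)[112 + √9109632] = 1565.1083

Kővári–Sós–Turán: let r_1, ..., r_112 be the row sums and z = Σ r_i the total number of 1s. Each pair of columns can share at most one row with both entries 1 (else a 2×2 all-ones block appears), so Σ_i C(r_i, 2) ≤ C(143, 2) = 10153. By convexity Σ_i C(r_i, 2) ≥ 112·C(z/112, 2) = z(z − 112)/(2·112), giving z² − 112z − 112·143·142 ≤ 0 and hence z ≤ (1/2)[112 + √(12544 + 4·2274272)] = (1/2)[112 + √9109632] ≈ (1/2)(112 + 3018.2167) = 1565.1083.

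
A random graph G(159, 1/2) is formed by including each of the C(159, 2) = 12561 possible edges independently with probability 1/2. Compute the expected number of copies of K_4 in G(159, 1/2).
E[# K_4] = C(159, 4) · (1/2)^C(4, 2) = 25637001 / 2^6 = 400578.140625

For each 4-subset S of vertices (there are C(159, 4) = 25637001 such S), let X_S = 1 if S induces a K_4 (all C(4, 2) = 6 edges present). Then P(X_S = 1) = (1/2)^6 = 1/64. By linearity of expectation, E[# K_4] = C(159, 4) · (1/2)^6 = 25637001 / 64 = 400578.140625.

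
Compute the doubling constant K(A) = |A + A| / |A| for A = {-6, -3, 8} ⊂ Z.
K = |A + A| / |A| = 6/3 = 2

Enumerate A + A = {a + b : a, b ∈ A}. With |A| = 3, there are |A|^2 = 9 ordered sum pairs; collecting distinct values, A + A = {-12, -9, -6, 2, 5, 16}, so |A + A| = 6. Thus K = 6/3 = 2. For comparison, the minimum possible |A + A| over all 3-element sets is 2·3 − 1 = 5 (so min K = 5/3), attained only by arithmetic progressions.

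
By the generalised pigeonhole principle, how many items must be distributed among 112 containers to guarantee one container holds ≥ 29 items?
n = (29 − 1)·112 + 1 = 3137

By the generalised pigeonhole principle, to guarantee some box contains ≥ r objects we need more than (r − 1) · k objects total. Threshold: n = (r − 1) · k + 1. With r = 29 and k = 112: n = 28 · 112 + 1 = 3136 + 1 = 3137. For n = 3136 = 28 · 112, we can put exactly 28 objects in every box, avoiding 29 in any single one — so 3137 is tight.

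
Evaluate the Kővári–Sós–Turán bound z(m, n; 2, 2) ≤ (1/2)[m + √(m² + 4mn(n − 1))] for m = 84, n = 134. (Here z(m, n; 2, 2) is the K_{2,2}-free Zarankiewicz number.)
z(84, 134; 2, 2) ≤ (1/2)[84 + √(84² + 4·84·134·133)] = (1/2)[84 + √5995248] = 1266.2598

Kővári–Sós–Turán: let r_1, ..., r_84 be the row sums and z = Σ r_i the total number of 1s. Each pair of columns can share at most one row with both entries 1 (else a 2×2 all-ones block appears), so Σ_i C(r_i, 2) ≤ C(134, 2) = 8911. By convexity Σ_i C(r_i, 2) ≥ 84·C(z/84, 2) = z(z − 84)/(2·84), giving z² − 84z − 84·134·133 ≤ 0 and hence z ≤ (1/2)[84 + √(7056 + 4·1497048)] = (1/2)[84 + √5995248] ≈ (1/2)(84 + 2448.5196) = 1266.2598.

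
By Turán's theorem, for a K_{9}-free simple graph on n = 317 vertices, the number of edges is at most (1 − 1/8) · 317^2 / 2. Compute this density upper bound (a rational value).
Turán density bound = (7/8) · 317^2/2 = 703423/16 ≈ 43963.9375

Turán's theorem: ex(n, K_{r+1}) is achieved by the complete r-partite Turán graph T(n, r) with parts as balanced as possible, and is at most (1 − 1/r) · n^2/2. For r = 8, n = 317: the density bound is (7/8) · 100489/2 = 703423/16 ≈ 43963.9375. The integer-valued extremum is e(T(317, 8)) = 43963, which is strictly less than the density bound 703423/16 since 8 ∤ 317 (the parts of T(317, 8) cannot all be equal).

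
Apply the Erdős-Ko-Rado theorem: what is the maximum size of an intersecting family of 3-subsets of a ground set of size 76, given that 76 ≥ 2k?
max |F| = C(75, 2) = 2775

Erdős-Ko-Rado (1961): when n ≥ 2k, max |F| = C(n−1, k−1). The bound is attained by the star {A : i ∈ A} for any fixed i ∈ [n]. Here C(76−1, 3−1) = C(75, 2) = 2775.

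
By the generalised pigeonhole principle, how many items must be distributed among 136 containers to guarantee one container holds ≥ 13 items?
n = (13 − 1)·136 + 1 = 1633

By the generalised pigeonhole principle, to guarantee some box contains ≥ r objects we need more than (r − 1) · k objects total. Threshold: n = (r − 1) · k + 1. With r = 13 and k = 136: n = 12 · 136 + 1 = 1632 + 1 = 1633. For n = 1632 = 12 · 136, we can put exactly 12 objects in every box, avoiding 13 in any single one — so 1633 is tight.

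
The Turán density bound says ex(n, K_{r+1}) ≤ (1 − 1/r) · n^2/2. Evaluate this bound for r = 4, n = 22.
Turán density bound = (3/4) · 22^2/2 = 363/2 ≈ 181.5

Turán's theorem: ex(n, K_{r+1}) is achieved by the complete r-partite Turán graph T(n, r) with parts as balanced as possible, and is at most (1 − 1/r) · n^2/2. For r = 4, n = 22: the density bound is (3/4) · 484/2 = 363/2 ≈ 181.5. The integer-valued extremum is e(T(22, 4)) = 181, which is strictly less than the density bound 363/2 since 4 ∤ 22 (the parts of T(22, 4) cannot all be equal).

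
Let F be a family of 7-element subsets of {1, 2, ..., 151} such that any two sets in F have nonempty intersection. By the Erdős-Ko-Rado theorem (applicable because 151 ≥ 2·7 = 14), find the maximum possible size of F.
max |F| = C(150, 6) = 14297000725

The Erdős-Ko-Rado theorem states: for n ≥ 2k, an intersecting family of k-subsets of an n-element set has size at most C(n − 1, k − 1), with equality for 'star' families {A ⊆ [n] : |A| = k, i ∈ A} (fix an element i). For n = 151, k = 7: C(150, 6) = 14297000725.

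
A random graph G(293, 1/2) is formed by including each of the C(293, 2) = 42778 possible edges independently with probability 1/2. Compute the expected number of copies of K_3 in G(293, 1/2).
E[# K_3] = C(293, 3) · (1/2)^C(3, 2) = 4149466 / 2^3 = 2074733/4 = 518683.25

For each 3-subset S of vertices (there are C(293, 3) = 4149466 such S), let X_S = 1 if S induces a K_3 (all C(3, 2) = 3 edges present). Then P(X_S = 1) = (1/2)^3 = 1/8. By linearity of expectation, E[# K_3] = C(293, 3) · (1/2)^3 = 4149466 / 8 = 2074733/4 = 518683.25.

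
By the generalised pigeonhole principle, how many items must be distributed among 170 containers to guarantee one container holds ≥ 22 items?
n = (22 − 1)·170 + 1 = 3571

By the generalised pigeonhole principle, to guarantee some box contains ≥ r objects we need more than (r − 1) · k objects total. Threshold: n = (r − 1) · k + 1. With r = 22 and k = 170: n = 21 · 170 + 1 = 3570 + 1 = 3571. For n = 3570 = 21 · 170, we can put exactly 21 objects in every box, avoiding 22 in any single one — so 3571 is tight.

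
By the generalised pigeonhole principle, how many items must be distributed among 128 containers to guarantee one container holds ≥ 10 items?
n = (10 − 1)·128 + 1 = 1153

By the generalised pigeonhole principle, to guarantee some box contains ≥ r objects we need more than (r − 1) · k objects total. Threshold: n = (r − 1) · k + 1. With r = 10 and k = 128: n = 9 · 128 + 1 = 1152 + 1 = 1153. For n = 1152 = 9 · 128, we can put exactly 9 objects in every box, avoiding 10 in any single one — so 1153 is tight.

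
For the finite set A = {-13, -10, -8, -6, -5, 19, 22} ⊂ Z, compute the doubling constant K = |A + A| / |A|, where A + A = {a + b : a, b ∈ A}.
K = |A + A| / |A| = 24/7

Enumerate A + A = {a + b : a, b ∈ A}. With |A| = 7, there are |A|^2 = 49 ordered sum pairs; collecting distinct values, A + A = {-26, -23, -21, -20, -19, -18, -16, -15, -14, -13, -12, -11, -10, 6, 9, 11, 12, 13, 14, 16, 17, 38, 41, 44}, so |A + A| = 24. Thus K = 24/7. For comparison, the minimum possible |A + A| over all 7-element sets is 2·7 − 1 = 13 (so min K = 13/7), attained only by arithmetic progressions.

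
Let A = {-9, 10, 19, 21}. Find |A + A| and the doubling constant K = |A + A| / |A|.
K = |A + A| / |A| = 10/4 = 5/2

Enumerate A + A = {a + b : a, b ∈ A}. With |A| = 4, there are |A|^2 = 16 ordered sum pairs; collecting distinct values, A + A = {-18, 1, 10, 12, 20, 29, 31, 38, 40, 42}, so |A + A| = 10. Thus K = 10/4 = 5/2. For comparison, the minimum possible |A + A| over all 4-element sets is 2·4 − 1 = 7 (so min K = 7/4), attained only by arithmetic progressions.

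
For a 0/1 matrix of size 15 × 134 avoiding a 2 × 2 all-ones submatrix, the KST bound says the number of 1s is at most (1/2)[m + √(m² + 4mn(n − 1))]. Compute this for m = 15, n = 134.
z(15, 134; 2, 2) ≤ (1/2)[15 + √(15² + 4·15·134·133)] = (1/2)[15 + √1069545] = 524.594

Kővári–Sós–Turán: let r_1, ..., r_15 be the row sums and z = Σ r_i the total number of 1s. Each pair of columns can share at most one row with both entries 1 (else a 2×2 all-ones block appears), so Σ_i C(r_i, 2) ≤ C(134, 2) = 8911. By convexity Σ_i C(r_i, 2) ≥ 15·C(z/15, 2) = z(z − 15)/(2·15), giving z² − 15z − 15·134·133 ≤ 0 and hence z ≤ (1/2)[15 + √(225 + 4·267330)] = (1/2)[15 + √1069545] ≈ (1/2)(15 + 1034.1881) = 524.594.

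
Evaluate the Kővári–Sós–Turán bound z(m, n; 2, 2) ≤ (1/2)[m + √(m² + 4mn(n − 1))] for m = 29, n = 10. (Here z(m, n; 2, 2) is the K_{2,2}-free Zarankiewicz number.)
z(29, 10; 2, 2) ≤ (1/2)[29 + √(29² + 4·29·10·9)] = (1/2)[29 + √11281] = 67.606

Kővári–Sós–Turán: let r_1, ..., r_29 be the row sums and z = Σ r_i the total number of 1s. Each pair of columns can share at most one row with both entries 1 (else a 2×2 all-ones block appears), so Σ_i C(r_i, 2) ≤ C(10, 2) = 45. By convexity Σ_i C(r_i, 2) ≥ 29·C(z/29, 2) = z(z − 29)/(2·29), giving z² − 29z − 29·10·9 ≤ 0 and hence z ≤ (1/2)[29 + √(841 + 4·2610)] = (1/2)[29 + √11281] ≈ (1/2)(29 + 106.2121) = 67.606.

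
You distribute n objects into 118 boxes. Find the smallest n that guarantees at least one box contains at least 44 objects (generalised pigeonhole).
n = (44 − 1)·118 + 1 = 5075

By the generalised pigeonhole principle, to guarantee some box contains ≥ r objects we need more than (r − 1) · k objects total. Threshold: n = (r − 1) · k + 1. With r = 44 and k = 118: n = 43 · 118 + 1 = 5074 + 1 = 5075. For n = 5074 = 43 · 118, we can put exactly 43 objects in every box, avoiding 44 in any single one — so 5075 is tight.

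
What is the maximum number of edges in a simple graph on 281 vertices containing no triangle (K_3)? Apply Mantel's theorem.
ex(281, K_3) = ⌊281^2/4⌋ = 19740

Mantel (1907): a triangle-free graph on n vertices has at most ⌊n^2/4⌋ edges, with equality for the complete bipartite graph K_{⌊n/2⌋, ⌈n/2⌉}. For n = 281: ⌊281^2/4⌋ = ⌊78961/4⌋ = 19740. The extremal graph is K_{140, 141}, which has 140·141 = 19740 edges.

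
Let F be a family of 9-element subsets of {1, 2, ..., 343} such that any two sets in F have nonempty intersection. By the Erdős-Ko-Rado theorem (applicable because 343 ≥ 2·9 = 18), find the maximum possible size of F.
max |F| = C(342, 8) = 4274341943967810

The Erdős-Ko-Rado theorem states: for n ≥ 2k, an intersecting family of k-subsets of an n-element set has size at most C(n − 1, k − 1), with equality for 'star' families {A ⊆ [n] : |A| = k, i ∈ A} (fix an element i). For n = 343, k = 9: C(342, 8) = 4274341943967810.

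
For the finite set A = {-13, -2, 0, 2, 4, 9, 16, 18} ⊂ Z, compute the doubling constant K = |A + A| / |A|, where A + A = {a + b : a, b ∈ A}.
K = |A + A| / |A| = 28/8 = 7/2

Enumerate A + A = {a + b : a, b ∈ A}. With |A| = 8, there are |A|^2 = 64 ordered sum pairs; collecting distinct values, A + A = {-26, -15, -13, -11, -9, -4, -2, 0, 2, 3, 4, 5, 6, 7, 8, 9, 11, 13, 14, 16, 18, 20, 22, 25, 27, 32, 34, 36}, so |A + A| = 28. Thus K = 28/8 = 7/2. For comparison, the minimum possible |A + A| over all 8-element sets is 2·8 − 1 = 15 (so min K = 15/8), attained only by arithmetic progressions.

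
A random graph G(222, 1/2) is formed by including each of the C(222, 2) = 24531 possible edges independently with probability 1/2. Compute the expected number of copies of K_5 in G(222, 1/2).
E[# K_5] = C(222, 5) · (1/2)^C(5, 2) = 4294249674 / 2^10 = 2147124837/512 ≈ 4193603.197266

For each 5-subset S of vertices (there are C(222, 5) = 4294249674 such S), let X_S = 1 if S induces a K_5 (all C(5, 2) = 10 edges present). Then P(X_S = 1) = (1/2)^10 = 1/1024. By linearity of expectation, E[# K_5] = C(222, 5) · (1/2)^10 = 4294249674 / 1024 = 2147124837/512 ≈ 4193603.197266.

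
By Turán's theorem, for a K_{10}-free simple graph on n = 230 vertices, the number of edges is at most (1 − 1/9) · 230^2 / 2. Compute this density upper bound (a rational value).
Turán density bound = (8/9) · 230^2/2 = 211600/9 ≈ 23511.1111

Turán's theorem: ex(n, K_{r+1}) is achieved by the complete r-partite Turán graph T(n, r) with parts as balanced as possible, and is at most (1 − 1/r) · n^2/2. For r = 9, n = 230: the density bound is (8/9) · 52900/2 = 211600/9 ≈ 23511.1111. The integer-valued extremum is e(T(230, 9)) = 23510, which is strictly less than the density bound 211600/9 since 9 ∤ 230 (the parts of T(230, 9) cannot all be equal).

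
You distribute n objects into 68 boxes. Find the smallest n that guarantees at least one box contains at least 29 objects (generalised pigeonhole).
n = (29 − 1)·68 + 1 = 1905

By the generalised pigeonhole principle, to guarantee some box contains ≥ r objects we need more than (r − 1) · k objects total. Threshold: n = (r − 1) · k + 1. With r = 29 and k = 68: n = 28 · 68 + 1 = 1904 + 1 = 1905. For n = 1904 = 28 · 68, we can put exactly 28 objects in every box, avoiding 29 in any single one — so 1905 is tight.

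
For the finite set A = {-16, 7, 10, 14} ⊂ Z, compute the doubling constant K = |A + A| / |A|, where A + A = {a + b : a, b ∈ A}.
K = |A + A| / |A| = 10/4 = 5/2

Enumerate A + A = {a + b : a, b ∈ A}. With |A| = 4, there are |A|^2 = 16 ordered sum pairs; collecting distinct values, A + A = {-32, -9, -6, -2, 14, 17, 20, 21, 24, 28}, so |A + A| = 10. Thus K = 10/4 = 5/2. For comparison, the minimum possible |A + A| over all 4-element sets is 2·4 − 1 = 7 (so min K = 7/4), attained only by arithmetic progressions.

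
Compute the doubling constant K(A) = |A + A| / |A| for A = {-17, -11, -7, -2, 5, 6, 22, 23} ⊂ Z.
K = |A + A| / |A| = 33/8

Enumerate A + A = {a + b : a, b ∈ A}. With |A| = 8, there are |A|^2 = 64 ordered sum pairs; collecting distinct values, A + A = {-34, -28, -24, -22, -19, -18, -14, -13, -12, -11, -9, -6, -5, -4, -2, -1, 3, 4, 5, 6, 10, 11, 12, 15, 16, 20, 21, 27, 28, 29, 44, 45, 46}, so |A + A| = 33. Thus K = 33/8. For comparison, the minimum possible |A + A| over all 8-element sets is 2·8 − 1 = 15 (so min K = 15/8), attained only by arithmetic progressions.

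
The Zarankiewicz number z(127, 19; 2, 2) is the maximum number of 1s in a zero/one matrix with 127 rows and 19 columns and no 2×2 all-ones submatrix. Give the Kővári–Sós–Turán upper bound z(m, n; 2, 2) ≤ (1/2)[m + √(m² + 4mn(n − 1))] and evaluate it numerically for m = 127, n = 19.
z(127, 19; 2, 2) ≤ (1/2)[127 + √(127² + 4·127·19·18)] = (1/2)[127 + √189865] = 281.3675

Kővári–Sós–Turán: let r_1, ..., r_127 be the row sums and z = Σ r_i the total number of 1s. Each pair of columns can share at most one row with both entries 1 (else a 2×2 all-ones block appears), so Σ_i C(r_i, 2) ≤ C(19, 2) = 171. By convexity Σ_i C(r_i, 2) ≥ 127·C(z/127, 2) = z(z − 127)/(2·127), giving z² − 127z − 127·19·18 ≤ 0 and hence z ≤ (1/2)[127 + √(16129 + 4·43434)] = (1/2)[127 + √189865] ≈ (1/2)(127 + 435.735) = 281.3675.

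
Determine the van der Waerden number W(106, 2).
W(106, 2) = 106 + 1 = 107

A 2-term AP is any pair of integers, so a monochromatic 2-AP exists iff some colour is used at least twice. With 106 colours, the colouring i ↦ i on {1, ..., 106} uses each colour once, avoiding any monochromatic pair, so W(106, 2) > 106. For {1, ..., 107}, pigeonhole forces two integers of the same colour, which form a monochromatic 2-AP. Hence W(106, 2) = 107.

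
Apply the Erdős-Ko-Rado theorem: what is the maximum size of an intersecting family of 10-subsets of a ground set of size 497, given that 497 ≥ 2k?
max |F| = C(496, 9) = 4654457475262875280

The Erdős-Ko-Rado theorem states: for n ≥ 2k, an intersecting family of k-subsets of an n-element set has size at most C(n − 1, k − 1), with equality for 'star' families {A ⊆ [n] : |A| = k, i ∈ A} (fix an element i). For n = 497, k = 10: C(496, 9) = 4654457475262875280.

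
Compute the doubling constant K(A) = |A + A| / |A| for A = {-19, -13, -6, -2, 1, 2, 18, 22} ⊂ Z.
K = |A + A| / |A| = 30/8 = 15/4

Enumerate A + A = {a + b : a, b ∈ A}. With |A| = 8, there are |A|^2 = 64 ordered sum pairs; collecting distinct values, A + A = {-38, -32, -26, -25, -21, -19, -18, -17, -15, -12, -11, -8, -5, -4, -1, 0, 2, 3, 4, 5, 9, 12, 16, 19, 20, 23, 24, 36, 40, 44}, so |A + A| = 30. Thus K = 30/8 = 15/4. For comparison, the minimum possible |A + A| over all 8-element sets is 2·8 − 1 = 15 (so min K = 15/8), attained only by arithmetic progressions.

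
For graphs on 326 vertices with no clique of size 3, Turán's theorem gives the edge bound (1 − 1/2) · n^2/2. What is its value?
Turán density bound = (1/2) · 326^2/2 = 26569

Turán's theorem: ex(n, K_{r+1}) is achieved by the complete r-partite Turán graph T(n, r) with parts as balanced as possible, and is at most (1 − 1/r) · n^2/2. For r = 2, n = 326: the density bound is (1/2) · 106276/2 = 26569. Since 2 ∣ 326, the Turán graph T(326, 2) has parts of equal size 163, and its edge count e(T(326, 2)) = 26569 attains the density bound exactly.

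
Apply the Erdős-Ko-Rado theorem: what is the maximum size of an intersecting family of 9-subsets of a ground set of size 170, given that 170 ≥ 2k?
max |F| = C(169, 8) = 13948593993477

Erdős-Ko-Rado (1961): when n ≥ 2k, max |F| = C(n−1, k−1). The bound is attained by the star {A : i ∈ A} for any fixed i ∈ [n]. Here C(170−1, 9−1) = C(169, 8) = 13948593993477.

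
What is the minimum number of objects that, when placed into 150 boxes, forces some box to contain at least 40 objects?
n = (40 − 1)·150 + 1 = 5851

By the generalised pigeonhole principle, to guarantee some box contains ≥ r objects we need more than (r − 1) · k objects total. Threshold: n = (r − 1) · k + 1. With r = 40 and k = 150: n = 39 · 150 + 1 = 5850 + 1 = 5851. For n = 5850 = 39 · 150, we can put exactly 39 objects in every box, avoiding 40 in any single one — so 5851 is tight.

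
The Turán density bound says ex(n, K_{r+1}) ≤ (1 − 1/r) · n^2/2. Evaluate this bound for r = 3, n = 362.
Turán density bound = (2/3) · 362^2/2 = 131044/3 ≈ 43681.3333

Turán's theorem: ex(n, K_{r+1}) is achieved by the complete r-partite Turán graph T(n, r) with parts as balanced as possible, and is at most (1 − 1/r) · n^2/2. For r = 3, n = 362: the density bound is (2/3) · 131044/2 = 131044/3 ≈ 43681.3333. The integer-valued extremum is e(T(362, 3)) = 43681, which is strictly less than the density bound 131044/3 since 3 ∤ 362 (the parts of T(362, 3) cannot all be equal).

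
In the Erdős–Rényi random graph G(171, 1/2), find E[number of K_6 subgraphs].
E[# K_6] = C(171, 6) · (1/2)^C(6, 2) = 31778477094 / 2^15 = 15889238547/16384 ≈ 969802.157410

For each 6-subset S of vertices (there are C(171, 6) = 31778477094 such S), let X_S = 1 if S induces a K_6 (all C(6, 2) = 15 edges present). Then P(X_S = 1) = (1/2)^15 = 1/32768. By linearity of expectation, E[# K_6] = C(171, 6) · (1/2)^15 = 31778477094 / 32768 = 15889238547/16384 ≈ 969802.157410.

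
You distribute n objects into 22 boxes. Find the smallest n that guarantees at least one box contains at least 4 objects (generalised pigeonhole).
n = (4 − 1)·22 + 1 = 67

By the generalised pigeonhole principle, to guarantee some box contains ≥ r objects we need more than (r − 1) · k objects total. Threshold: n = (r − 1) · k + 1. With r = 4 and k = 22: n = 3 · 22 + 1 = 66 + 1 = 67. For n = 66 = 3 · 22, we can put exactly 3 objects in every box, avoiding 4 in any single one — so 67 is tight.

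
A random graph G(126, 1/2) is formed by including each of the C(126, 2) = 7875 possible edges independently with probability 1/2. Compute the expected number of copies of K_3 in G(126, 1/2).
E[# K_3] = C(126, 3) · (1/2)^C(3, 2) = 325500 / 2^3 = 81375/2 = 40687.5

For each 3-subset S of vertices (there are C(126, 3) = 325500 such S), let X_S = 1 if S induces a K_3 (all C(3, 2) = 3 edges present). Then P(X_S = 1) = (1/2)^3 = 1/8. By linearity of expectation, E[# K_3] = C(126, 3) · (1/2)^3 = 325500 / 8 = 81375/2 = 40687.5.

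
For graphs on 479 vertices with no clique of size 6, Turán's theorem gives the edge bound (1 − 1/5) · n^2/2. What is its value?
Turán density bound = (4/5) · 479^2/2 = 458882/5 ≈ 91776.4

Turán's theorem: ex(n, K_{r+1}) is achieved by the complete r-partite Turán graph T(n, r) with parts as balanced as possible, and is at most (1 − 1/r) · n^2/2. For r = 5, n = 479: the density bound is (4/5) · 229441/2 = 458882/5 ≈ 91776.4. The integer-valued extremum is e(T(479, 5)) = 91776, which is strictly less than the density bound 458882/5 since 5 ∤ 479 (the parts of T(479, 5) cannot all be equal).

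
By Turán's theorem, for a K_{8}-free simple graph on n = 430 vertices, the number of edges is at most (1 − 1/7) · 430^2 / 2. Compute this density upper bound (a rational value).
Turán density bound = (6/7) · 430^2/2 = 554700/7 ≈ 79242.8571

Turán's theorem: ex(n, K_{r+1}) is achieved by the complete r-partite Turán graph T(n, r) with parts as balanced as possible, and is at most (1 − 1/r) · n^2/2. For r = 7, n = 430: the density bound is (6/7) · 184900/2 = 554700/7 ≈ 79242.8571. The integer-valued extremum is e(T(430, 7)) = 79242, which is strictly less than the density bound 554700/7 since 7 ∤ 430 (the parts of T(430, 7) cannot all be equal).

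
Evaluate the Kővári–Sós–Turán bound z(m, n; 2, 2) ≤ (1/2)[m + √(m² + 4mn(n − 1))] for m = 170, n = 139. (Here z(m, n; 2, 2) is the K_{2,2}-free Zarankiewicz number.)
z(170, 139; 2, 2) ≤ (1/2)[170 + √(170² + 4·170·139·138)] = (1/2)[170 + √13072660] = 1892.8067

Kővári–Sós–Turán: let r_1, ..., r_170 be the row sums and z = Σ r_i the total number of 1s. Each pair of columns can share at most one row with both entries 1 (else a 2×2 all-ones block appears), so Σ_i C(r_i, 2) ≤ C(139, 2) = 9591. By convexity Σ_i C(r_i, 2) ≥ 170·C(z/170, 2) = z(z − 170)/(2·170), giving z² − 170z − 170·139·138 ≤ 0 and hence z ≤ (1/2)[170 + √(28900 + 4·3260940)] = (1/2)[170 + √13072660] ≈ (1/2)(170 + 3615.6134) = 1892.8067.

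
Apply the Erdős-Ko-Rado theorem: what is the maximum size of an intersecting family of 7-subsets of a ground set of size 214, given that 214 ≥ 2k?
max |F| = C(213, 6) = 120807622936

The Erdős-Ko-Rado theorem states: for n ≥ 2k, an intersecting family of k-subsets of an n-element set has size at most C(n − 1, k − 1), with equality for 'star' families {A ⊆ [n] : |A| = k, i ∈ A} (fix an element i). For n = 214, k = 7: C(213, 6) = 120807622936.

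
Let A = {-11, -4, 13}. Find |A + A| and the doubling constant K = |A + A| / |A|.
K = |A + A| / |A| = 6/3 = 2

Enumerate A + A = {a + b : a, b ∈ A}. With |A| = 3, there are |A|^2 = 9 ordered sum pairs; collecting distinct values, A + A = {-22, -15, -8, 2, 9, 26}, so |A + A| = 6. Thus K = 6/3 = 2. For comparison, the minimum possible |A + A| over all 3-element sets is 2·3 − 1 = 5 (so min K = 5/3), attained only by arithmetic progressions.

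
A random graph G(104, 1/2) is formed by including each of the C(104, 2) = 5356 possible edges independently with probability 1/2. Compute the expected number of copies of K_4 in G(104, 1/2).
E[# K_4] = C(104, 4) · (1/2)^C(4, 2) = 4598126 / 2^6 = 2299063/32 = 71845.71875

For each 4-subset S of vertices (there are C(104, 4) = 4598126 such S), let X_S = 1 if S induces a K_4 (all C(4, 2) = 6 edges present). Then P(X_S = 1) = (1/2)^6 = 1/64. By linearity of expectation, E[# K_4] = C(104, 4) · (1/2)^6 = 4598126 / 64 = 2299063/32 = 71845.71875.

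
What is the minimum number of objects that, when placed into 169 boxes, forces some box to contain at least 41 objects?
n = (41 − 1)·169 + 1 = 6761

By the generalised pigeonhole principle, to guarantee some box contains ≥ r objects we need more than (r − 1) · k objects total. Threshold: n = (r − 1) · k + 1. With r = 41 and k = 169: n = 40 · 169 + 1 = 6760 + 1 = 6761. For n = 6760 = 40 · 169, we can put exactly 40 objects in every box, avoiding 41 in any single one — so 6761 is tight.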